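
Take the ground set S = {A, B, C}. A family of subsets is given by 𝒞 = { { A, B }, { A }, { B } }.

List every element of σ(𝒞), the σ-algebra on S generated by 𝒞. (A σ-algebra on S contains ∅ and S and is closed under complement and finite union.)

σ(𝒞) = { ∅, { A }, { B }, { C }, { A, B }, { A, C }, { B, C }, S }

Derivation:
Take S₀ = 𝒞 ∪ {∅, S} = { ∅, { A }, { B }, { A, B }, S }.
Step 1: 3 new —
  { C }  = ᶜ of { A, B }
  { A, C }  = ᶜ of { B }
  { B, C }  = ᶜ of { A }
  (now 8)
Step 2: closed — nothing new.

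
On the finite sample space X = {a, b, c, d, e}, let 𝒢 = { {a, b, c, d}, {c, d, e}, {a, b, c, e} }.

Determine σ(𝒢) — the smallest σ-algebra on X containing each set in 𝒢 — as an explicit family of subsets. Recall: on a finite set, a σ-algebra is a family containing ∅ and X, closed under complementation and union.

|σ(𝒢)| = 16.  σ(𝒢) = { ∅, {c}, {d}, {e}, {a, b}, {c, d}, {c, e}, {d, e}, {a, b, c}, {a, b, d}, {a, b, e}, {c, d, e}, {a, b, c, d}, {a, b, c, e}, {a, b, d, e}, X }

Working:
Begin from { ∅, {c, d, e}, {a, b, c, d}, {a, b, c, e}, X } (that is, 𝒢 plus ∅ and X).
Round 1 adds 3:
  {d}  = {a, b, c, e}ᶜ
  {e}  = {a, b, c, d}ᶜ
  {a, b}  = {c, d, e}ᶜ
  |family| = 8
Round 2. New:
  {d, e}  = {d} ∪ {e}
  {a, b, d}  = {d} ∪ {a, b}
  {a, b, e}  = {a, b} ∪ {e}
  |family| = 11
Round 3 (4 new):
  {c, d}  = {a, b, e}ᶜ
  {c, e}  = {a, b, d}ᶜ
  {a, b, c}  = {d, e}ᶜ
  {a, b, d, e}  = {d, e} ∪ {a, b, e}
  |family| = 15
Round 4 (1 new):
  {c}  = {a, b, d, e}ᶜ
  |family| = 16
Round 5: already closed under ᶜ and ∪.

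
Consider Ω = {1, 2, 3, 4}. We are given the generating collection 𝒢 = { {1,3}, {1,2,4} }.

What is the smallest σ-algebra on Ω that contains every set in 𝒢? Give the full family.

σ(𝒢) = { {}, {1}, {3}, {1,3}, {2,4}, {1,2,4}, {2,3,4}, Ω }

Trace:
Start: 𝒢 ∪ {∅, Ω} = { {}, {1,3}, {1,2,4}, Ω }.
Pass 1 (2 new):
  {3}  = ᶜ of {1,2,4}
  {2,4}  = ᶜ of {1,3}
  (now 6)
Pass 2: +1 →
  {2,3,4}  = {3} ∪ {2,4}
  (now 7)
Pass 3 adds 1:
  {1}  = ᶜ of {2,3,4}
  (now 8)
Pass 4: stable.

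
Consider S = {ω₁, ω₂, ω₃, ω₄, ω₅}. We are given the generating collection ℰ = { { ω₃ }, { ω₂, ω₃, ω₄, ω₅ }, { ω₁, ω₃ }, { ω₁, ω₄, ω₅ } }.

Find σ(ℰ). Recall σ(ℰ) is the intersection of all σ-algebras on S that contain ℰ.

Initial family (6 sets): { {  }, { ω₃ }, { ω₁, ω₃ }, { ω₁, ω₄, ω₅ }, { ω₂, ω₃, ω₄, ω₅ }, S }.
Round 1. New:
  { ω₁ }  = { ω₂, ω₃, ω₄, ω₅ }ᶜ
  { ω₂, ω₃ }  = { ω₁, ω₄, ω₅ }ᶜ
  { ω₂, ω₄, ω₅ }  = { ω₁, ω₃ }ᶜ
  { ω₁, ω₂, ω₄, ω₅ }  = { ω₃ }ᶜ
  { ω₁, ω₃, ω₄, ω₅ }  = { ω₁, ω₄, ω₅ } ∪ { ω₃ }
Round 2 adds 2:
  { ω₂ }  = { ω₁, ω₃, ω₄, ω₅ }ᶜ
  { ω₁, ω₂, ω₃ }  = { ω₂, ω₃ } ∪ { ω₁, ω₃ }
Round 3: +2 →
  { ω₁, ω₂ }  = { ω₂ } ∪ { ω₁ }
  { ω₄, ω₅ }  = { ω₁, ω₂, ω₃ }ᶜ
Round 4. New:
  { ω₃, ω₄, ω₅ }  = { ω₁, ω₂ }ᶜ
Round 5: closed — nothing new.

σ(ℰ) = { {  }, { ω₁ }, { ω₂ }, { ω₃ }, { ω₁, ω₂ }, { ω₁, ω₃ }, { ω₂, ω₃ }, { ω₄, ω₅ }, { ω₁, ω₂, ω₃ }, { ω₁, ω₄, ω₅ }, { ω₂, ω₄, ω₅ }, { ω₃, ω₄, ω₅ }, { ω₁, ω₂, ω₄, ω₅ }, { ω₁, ω₃, ω₄, ω₅ }, { ω₂, ω₃, ω₄, ω₅ }, S }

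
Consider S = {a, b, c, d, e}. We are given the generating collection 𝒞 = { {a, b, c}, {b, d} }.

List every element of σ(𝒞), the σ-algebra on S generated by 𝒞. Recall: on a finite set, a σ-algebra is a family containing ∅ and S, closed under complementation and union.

Begin from { {}, {b, d}, {a, b, c}, S } (that is, 𝒞 plus ∅ and S).
Round 1: +3 →
  {d, e}  = S∖{a, b, c}
  {a, c, e}  = S∖{b, d}
  {a, b, c, d}  = {a, b, c} ∪ {b, d}
Round 2. New:
  {e}  = S∖{a, b, c, d}
  {b, d, e}  = {d, e} ∪ {b, d}
  {a, b, c, e}  = {a, b, c} ∪ {a, c, e}
  {a, c, d, e}  = {d, e} ∪ {a, c, e}
Round 3: +3 →
  {b}  = S∖{a, c, d, e}
  {d}  = S∖{a, b, c, e}
  {a, c}  = S∖{b, d, e}
Round 4. New:
  {b, e}  = {b} ∪ {e}
  {a, c, d}  = {a, c} ∪ {d}
Round 5: closed — nothing new.

Therefore σ(𝒞) = { {}, {b}, {d}, {e}, {a, c}, {b, d}, {b, e}, {d, e}, {a, b, c}, {a, c, d}, {a, c, e}, {b, d, e}, {a, b, c, d}, {a, b, c, e}, {a, c, d, e}, S } (|σ(𝒞)| = 16).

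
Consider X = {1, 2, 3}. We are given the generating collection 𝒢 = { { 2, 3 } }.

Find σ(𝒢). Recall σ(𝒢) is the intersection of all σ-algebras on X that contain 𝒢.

Answer: σ(𝒢) = { ∅, { 1 }, { 2, 3 }, X }

Trace:
Start: 𝒢 ∪ {∅, X} = { ∅, { 2, 3 }, X }.
Pass 1 adds 1:
  { 1 }  = complement { 2, 3 }
  [4 total]
Pass 2: already closed under ᶜ and ∪.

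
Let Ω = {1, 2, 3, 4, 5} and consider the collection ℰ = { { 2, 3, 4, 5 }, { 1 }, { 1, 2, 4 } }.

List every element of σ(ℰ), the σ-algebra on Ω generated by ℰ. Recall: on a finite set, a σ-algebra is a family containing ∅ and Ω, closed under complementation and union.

Answer: σ(ℰ) = { {  }, { 1 }, { 2, 4 }, { 3, 5 }, { 1, 2, 4 }, { 1, 3, 5 }, { 2, 3, 4, 5 }, Ω }

Derivation:
Start: ℰ ∪ {∅, Ω} = { {  }, { 1 }, { 1, 2, 4 }, { 2, 3, 4, 5 }, Ω }.
Step 1 (1 new):
  { 3, 5 }  = ᶜ of { 1, 2, 4 }
  — 6 sets.
Step 2. New:
  { 1, 3, 5 }  = { 3, 5 } ∪ { 1 }
  — 7 sets.
Step 3 adds 1:
  { 2, 4 }  = ᶜ of { 1, 3, 5 }
  — 8 sets.
Step 4: stable.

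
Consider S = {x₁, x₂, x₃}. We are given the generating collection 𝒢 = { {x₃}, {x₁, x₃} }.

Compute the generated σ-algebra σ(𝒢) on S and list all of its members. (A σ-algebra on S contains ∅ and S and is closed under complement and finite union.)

|σ(𝒢)| = 8.  σ(𝒢) = { ∅, {x₁}, {x₂}, {x₃}, {x₁, x₂}, {x₁, x₃}, {x₂, x₃}, S }

Trace:
Initial family (4 sets): { ∅, {x₃}, {x₁, x₃}, S }.
Pass 1 adds 2:
  {x₂}  = S∖{x₁, x₃}
  {x₁, x₂}  = S∖{x₃}
  — 6 sets.
Pass 2 adds 1:
  {x₂, x₃}  = {x₃} ∪ {x₂}
  — 7 sets.
Pass 3 adds 1:
  {x₁}  = S∖{x₂, x₃}
  — 8 sets.
Pass 4 adds nothing — fixpoint reached.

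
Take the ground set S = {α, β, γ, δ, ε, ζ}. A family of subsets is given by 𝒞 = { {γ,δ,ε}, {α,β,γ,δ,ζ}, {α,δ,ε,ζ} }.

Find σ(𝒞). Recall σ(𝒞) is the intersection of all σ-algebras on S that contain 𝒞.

Begin from { ∅, {γ,δ,ε}, {α,δ,ε,ζ}, {α,β,γ,δ,ζ}, S } (that is, 𝒞 plus ∅ and S).
Iteration 1. New:
  {ε}  = S∖{α,β,γ,δ,ζ}
  {β,γ}  = S∖{α,δ,ε,ζ}
  {α,β,ζ}  = S∖{γ,δ,ε}
  {α,γ,δ,ε,ζ}  = {γ,δ,ε} ∪ {α,δ,ε,ζ}
Iteration 2 adds 6:
  {β}  = S∖{α,γ,δ,ε,ζ}
  {β,γ,ε}  = {ε} ∪ {β,γ}
  {α,β,γ,ζ}  = {β,γ} ∪ {α,β,ζ}
  {α,β,ε,ζ}  = {ε} ∪ {α,β,ζ}
  {β,γ,δ,ε}  = {γ,δ,ε} ∪ {β,γ}
  {α,β,δ,ε,ζ}  = {α,δ,ε,ζ} ∪ {α,β,ζ}
Iteration 3 adds 7:
  {γ}  = S∖{α,β,δ,ε,ζ}
  {α,ζ}  = S∖{β,γ,δ,ε}
  {β,ε}  = {β} ∪ {ε}
  {γ,δ}  = S∖{α,β,ε,ζ}
  {δ,ε}  = S∖{α,β,γ,ζ}
  {α,δ,ζ}  = S∖{β,γ,ε}
  {α,β,γ,ε,ζ}  = {β,γ,ε} ∪ {α,β,ζ}
Iteration 4: 8 new —
  {δ}  = S∖{α,β,γ,ε,ζ}
  {γ,ε}  = {ε} ∪ {γ}
  {α,γ,ζ}  = {α,ζ} ∪ {γ}
  {α,ε,ζ}  = {α,ζ} ∪ {ε}
  {β,γ,δ}  = {γ,δ} ∪ {β}
  {β,δ,ε}  = {β,ε} ∪ {δ,ε}
  {α,β,δ,ζ}  = {β} ∪ {α,δ,ζ}
  {α,γ,δ,ζ}  = S∖{β,ε}
Iteration 5 (2 new):
  {β,δ}  = {β} ∪ {δ}
  {α,γ,ε,ζ}  = {α,γ,ζ} ∪ {ε}
Iteration 6: already closed under ᶜ and ∪.

Therefore σ(𝒞) = { ∅, {β}, {γ}, {δ}, {ε}, {α,ζ}, {β,γ}, {β,δ}, {β,ε}, {γ,δ}, {γ,ε}, {δ,ε}, {α,β,ζ}, {α,γ,ζ}, {α,δ,ζ}, {α,ε,ζ}, {β,γ,δ}, {β,γ,ε}, {β,δ,ε}, {γ,δ,ε}, {α,β,γ,ζ}, {α,β,δ,ζ}, {α,β,ε,ζ}, {α,γ,δ,ζ}, {α,γ,ε,ζ}, {α,δ,ε,ζ}, {β,γ,δ,ε}, {α,β,γ,δ,ζ}, {α,β,γ,ε,ζ}, {α,β,δ,ε,ζ}, {α,γ,δ,ε,ζ}, S } (|σ(𝒞)| = 32).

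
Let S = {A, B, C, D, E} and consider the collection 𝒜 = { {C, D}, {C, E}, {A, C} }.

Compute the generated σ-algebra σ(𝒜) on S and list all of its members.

Initial family (5 sets): { ∅, {A, C}, {C, D}, {C, E}, S }.
Pass 1. New:
  {A, B, D}  = {C, E}ᶜ
  {A, B, E}  = {C, D}ᶜ
  {A, C, D}  = {C, D} ∪ {A, C}
  {A, C, E}  = {A, C} ∪ {C, E}
  {B, D, E}  = {A, C}ᶜ
  {C, D, E}  = {C, D} ∪ {C, E}
  [11 total]
Pass 2: +8 →
  {A, B}  = {C, D, E}ᶜ
  {B, D}  = {A, C, E}ᶜ
  {B, E}  = {A, C, D}ᶜ
  {A, B, C, D}  = {C, D} ∪ {A, B, D}
  {A, B, C, E}  = {A, C, E} ∪ {A, B, E}
  {A, B, D, E}  = {A, B, D} ∪ {A, B, E}
  {A, C, D, E}  = {C, D, E} ∪ {A, C, E}
  {B, C, D, E}  = {C, D, E} ∪ {B, D, E}
  [19 total]
Pass 3: 8 new —
  {A}  = {B, C, D, E}ᶜ
  {B}  = {A, C, D, E}ᶜ
  {C}  = {A, B, D, E}ᶜ
  {D}  = {A, B, C, E}ᶜ
  {E}  = {A, B, C, D}ᶜ
  {A, B, C}  = {A, C} ∪ {A, B}
  {B, C, D}  = {C, D} ∪ {B, D}
  {B, C, E}  = {B, E} ∪ {C, E}
  [27 total]
Pass 4. New:
  {A, D}  = {B, C, E}ᶜ
  {A, E}  = {B, C, D}ᶜ
  {B, C}  = {B} ∪ {C}
  {D, E}  = {A, B, C}ᶜ
  [31 total]
Pass 5 (1 new):
  {A, D, E}  = {B, C}ᶜ
  [32 total]
After Pass 6 the family is unchanged; done.

σ(𝒜) = { ∅, {A}, {B}, {C}, {D}, {E}, {A, B}, {A, C}, {A, D}, {A, E}, {B, C}, {B, D}, {B, E}, {C, D}, {C, E}, {D, E}, {A, B, C}, {A, B, D}, {A, B, E}, {A, C, D}, {A, C, E}, {A, D, E}, {B, C, D}, {B, C, E}, {B, D, E}, {C, D, E}, {A, B, C, D}, {A, B, C, E}, {A, B, D, E}, {A, C, D, E}, {B, C, D, E}, S }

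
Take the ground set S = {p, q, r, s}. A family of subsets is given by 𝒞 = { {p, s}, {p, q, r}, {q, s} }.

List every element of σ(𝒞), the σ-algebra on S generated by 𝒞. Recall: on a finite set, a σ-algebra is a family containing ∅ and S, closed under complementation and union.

σ(𝒞) (16 sets): { {}, {p}, {q}, {r}, {s}, {p, q}, {p, r}, {p, s}, {q, r}, {q, s}, {r, s}, {p, q, r}, {p, q, s}, {p, r, s}, {q, r, s}, S }

Check:
Take S₀ = 𝒞 ∪ {∅, S} = { {}, {p, s}, {q, s}, {p, q, r}, S }.
Round 1 adds 4:
  {s}  = {p, q, r}ᶜ
  {p, r}  = {q, s}ᶜ
  {q, r}  = {p, s}ᶜ
  {p, q, s}  = {p, s} ∪ {q, s}
  (now 9)
Round 2 (3 new):
  {r}  = {p, q, s}ᶜ
  {p, r, s}  = {p, s} ∪ {p, r}
  {q, r, s}  = {q, r} ∪ {s}
  (now 12)
Round 3 (3 new):
  {p}  = {q, r, s}ᶜ
  {q}  = {p, r, s}ᶜ
  {r, s}  = {r} ∪ {s}
  (now 15)
Round 4 (1 new):
  {p, q}  = {r, s}ᶜ
  (now 16)
After Round 5 the family is unchanged; done.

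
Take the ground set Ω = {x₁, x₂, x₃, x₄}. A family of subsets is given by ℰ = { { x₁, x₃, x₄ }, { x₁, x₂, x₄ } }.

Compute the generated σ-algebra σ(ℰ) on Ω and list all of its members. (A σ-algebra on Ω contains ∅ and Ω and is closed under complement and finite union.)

Take S₀ = ℰ ∪ {∅, Ω} = { ∅, { x₁, x₂, x₄ }, { x₁, x₃, x₄ }, Ω }.
Pass 1: 2 new —
  { x₂ }  = complement { x₁, x₃, x₄ }
  { x₃ }  = complement { x₁, x₂, x₄ }
  — 6 sets.
Pass 2: 1 new —
  { x₂, x₃ }  = { x₃ } ∪ { x₂ }
  — 7 sets.
Pass 3: +1 →
  { x₁, x₄ }  = complement { x₂, x₃ }
  — 8 sets.
After Pass 4 the family is unchanged; done.

|σ(ℰ)| = 8.  σ(ℰ) = { ∅, { x₂ }, { x₃ }, { x₁, x₄ }, { x₂, x₃ }, { x₁, x₂, x₄ }, { x₁, x₃, x₄ }, Ω }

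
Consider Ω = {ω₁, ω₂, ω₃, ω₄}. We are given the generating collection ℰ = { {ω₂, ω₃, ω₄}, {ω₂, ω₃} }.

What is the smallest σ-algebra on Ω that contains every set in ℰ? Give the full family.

Begin from { {}, {ω₂, ω₃}, {ω₂, ω₃, ω₄}, Ω } (that is, ℰ plus ∅ and Ω).
Step 1: 2 new —
  {ω₁}  = Ω∖{ω₂, ω₃, ω₄}
  {ω₁, ω₄}  = Ω∖{ω₂, ω₃}
  (now 6)
Step 2: 1 new —
  {ω₁, ω₂, ω₃}  = {ω₂, ω₃} ∪ {ω₁}
  (now 7)
Step 3 adds 1:
  {ω₄}  = Ω∖{ω₁, ω₂, ω₃}
  (now 8)
After Step 4 the family is unchanged; done.

|σ(ℰ)| = 8.  σ(ℰ) = { {}, {ω₁}, {ω₄}, {ω₁, ω₄}, {ω₂, ω₃}, {ω₁, ω₂, ω₃}, {ω₂, ω₃, ω₄}, Ω }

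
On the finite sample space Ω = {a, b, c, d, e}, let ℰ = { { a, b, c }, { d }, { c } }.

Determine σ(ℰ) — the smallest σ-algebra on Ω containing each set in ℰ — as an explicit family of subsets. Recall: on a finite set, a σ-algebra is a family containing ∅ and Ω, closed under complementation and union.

σ(ℰ) (16 sets): { {  }, { c }, { d }, { e }, { a, b }, { c, d }, { c, e }, { d, e }, { a, b, c }, { a, b, d }, { a, b, e }, { c, d, e }, { a, b, c, d }, { a, b, c, e }, { a, b, d, e }, Ω }

Derivation:
Initial family (5 sets): { {  }, { c }, { d }, { a, b, c }, Ω }.
Pass 1: +5 →
  { c, d }  = { c } ∪ { d }
  { d, e }  = Ω∖{ a, b, c }
  { a, b, c, d }  = { a, b, c } ∪ { d }
  { a, b, c, e }  = Ω∖{ d }
  { a, b, d, e }  = Ω∖{ c }
  |family| = 10
Pass 2 adds 3:
  { e }  = Ω∖{ a, b, c, d }
  { a, b, e }  = Ω∖{ c, d }
  { c, d, e }  = { c, d } ∪ { d, e }
  |family| = 13
Pass 3 (2 new):
  { a, b }  = Ω∖{ c, d, e }
  { c, e }  = { c } ∪ { e }
  |family| = 15
Pass 4 (1 new):
  { a, b, d }  = Ω∖{ c, e }
  |family| = 16
Pass 5: closed — nothing new.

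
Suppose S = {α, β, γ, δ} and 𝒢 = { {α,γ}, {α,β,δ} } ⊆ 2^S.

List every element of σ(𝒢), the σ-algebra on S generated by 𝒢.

Start: 𝒢 ∪ {∅, S} = { ∅, {α,γ}, {α,β,δ}, S }.
Pass 1 (2 new):
  {γ}  = ᶜ of {α,β,δ}
  {β,δ}  = ᶜ of {α,γ}
  (now 6)
Pass 2 adds 1:
  {β,γ,δ}  = {γ} ∪ {β,δ}
  (now 7)
Pass 3: +1 →
  {α}  = ᶜ of {β,γ,δ}
  (now 8)
Pass 4: stable.

Therefore σ(𝒢) = { ∅, {α}, {γ}, {α,γ}, {β,δ}, {α,β,δ}, {β,γ,δ}, S } (|σ(𝒢)| = 8).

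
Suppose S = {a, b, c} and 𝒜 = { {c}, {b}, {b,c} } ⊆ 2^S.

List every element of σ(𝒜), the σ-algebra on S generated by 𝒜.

σ(𝒜) (8 sets): { {}, {a}, {b}, {c}, {a,b}, {a,c}, {b,c}, S }

Derivation:
Initial family (5 sets): { {}, {b}, {c}, {b,c}, S }.
Pass 1 (3 new):
  {a}  = complement {b,c}
  {a,b}  = complement {c}
  {a,c}  = complement {b}
  — 8 sets.
Pass 2: stable.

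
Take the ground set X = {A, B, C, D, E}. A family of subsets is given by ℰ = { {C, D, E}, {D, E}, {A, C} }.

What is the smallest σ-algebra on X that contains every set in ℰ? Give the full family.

|σ(ℰ)| = 16.  σ(ℰ) = { {}, {A}, {B}, {C}, {A, B}, {A, C}, {B, C}, {D, E}, {A, B, C}, {A, D, E}, {B, D, E}, {C, D, E}, {A, B, D, E}, {A, C, D, E}, {B, C, D, E}, X }

Check:
Begin from { {}, {A, C}, {D, E}, {C, D, E}, X } (that is, ℰ plus ∅ and X).
Round 1 (4 new):
  {A, B}  = ᶜ of {C, D, E}
  {A, B, C}  = ᶜ of {D, E}
  {B, D, E}  = ᶜ of {A, C}
  {A, C, D, E}  = {D, E} ∪ {A, C}
Round 2. New:
  {B}  = ᶜ of {A, C, D, E}
  {A, B, D, E}  = {A, B} ∪ {D, E}
  {B, C, D, E}  = {C, D, E} ∪ {B, D, E}
Round 3 (2 new):
  {A}  = ᶜ of {B, C, D, E}
  {C}  = ᶜ of {A, B, D, E}
Round 4: +2 →
  {B, C}  = {C} ∪ {B}
  {A, D, E}  = {D, E} ∪ {A}
Round 5: closed — nothing new.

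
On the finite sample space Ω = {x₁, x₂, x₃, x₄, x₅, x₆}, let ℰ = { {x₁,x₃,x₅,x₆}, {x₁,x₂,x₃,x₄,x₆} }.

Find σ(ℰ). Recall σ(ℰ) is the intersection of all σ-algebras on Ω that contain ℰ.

Start: ℰ ∪ {∅, Ω} = { {}, {x₁,x₃,x₅,x₆}, {x₁,x₂,x₃,x₄,x₆}, Ω }.
Step 1: 2 new —
  {x₅}  = {x₁,x₂,x₃,x₄,x₆}ᶜ
  {x₂,x₄}  = {x₁,x₃,x₅,x₆}ᶜ
  — 6 sets.
Step 2: +1 →
  {x₂,x₄,x₅}  = {x₂,x₄} ∪ {x₅}
  — 7 sets.
Step 3 (1 new):
  {x₁,x₃,x₆}  = {x₂,x₄,x₅}ᶜ
  — 8 sets.
After Step 4 the family is unchanged; done.

Hence σ(ℰ) has 8 members: { {}, {x₅}, {x₂,x₄}, {x₁,x₃,x₆}, {x₂,x₄,x₅}, {x₁,x₃,x₅,x₆}, {x₁,x₂,x₃,x₄,x₆}, Ω }.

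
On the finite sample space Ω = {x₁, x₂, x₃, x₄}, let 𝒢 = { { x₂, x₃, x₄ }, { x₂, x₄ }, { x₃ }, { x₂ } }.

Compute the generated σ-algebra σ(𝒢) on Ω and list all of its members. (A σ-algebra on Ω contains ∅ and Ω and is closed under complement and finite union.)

σ(𝒢) (16 sets): { {  }, { x₁ }, { x₂ }, { x₃ }, { x₄ }, { x₁, x₂ }, { x₁, x₃ }, { x₁, x₄ }, { x₂, x₃ }, { x₂, x₄ }, { x₃, x₄ }, { x₁, x₂, x₃ }, { x₁, x₂, x₄ }, { x₁, x₃, x₄ }, { x₂, x₃, x₄ }, Ω }

Working:
Initial family (6 sets): { {  }, { x₂ }, { x₃ }, { x₂, x₄ }, { x₂, x₃, x₄ }, Ω }.
Step 1: +5 →
  { x₁ }  = ᶜ of { x₂, x₃, x₄ }
  { x₁, x₃ }  = ᶜ of { x₂, x₄ }
  { x₂, x₃ }  = { x₃ } ∪ { x₂ }
  { x₁, x₂, x₄ }  = ᶜ of { x₃ }
  { x₁, x₃, x₄ }  = ᶜ of { x₂ }
  (now 11)
Step 2: 3 new —
  { x₁, x₂ }  = { x₂ } ∪ { x₁ }
  { x₁, x₄ }  = ᶜ of { x₂, x₃ }
  { x₁, x₂, x₃ }  = { x₂ } ∪ { x₁, x₃ }
  (now 14)
Step 3 (2 new):
  { x₄ }  = ᶜ of { x₁, x₂, x₃ }
  { x₃, x₄ }  = ᶜ of { x₁, x₂ }
  (now 16)
Step 4: no new sets; the family is a σ-algebra.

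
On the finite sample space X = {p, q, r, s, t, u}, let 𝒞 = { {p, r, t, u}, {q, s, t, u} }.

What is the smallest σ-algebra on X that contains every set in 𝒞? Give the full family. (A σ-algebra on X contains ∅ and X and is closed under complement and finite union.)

|σ(𝒞)| = 8.  σ(𝒞) = { {}, {p, r}, {q, s}, {t, u}, {p, q, r, s}, {p, r, t, u}, {q, s, t, u}, X }

Check:
Begin from { {}, {p, r, t, u}, {q, s, t, u}, X } (that is, 𝒞 plus ∅ and X).
Iteration 1: +2 →
  {p, r}  = {q, s, t, u}ᶜ
  {q, s}  = {p, r, t, u}ᶜ
  |family| = 6
Iteration 2: 1 new —
  {p, q, r, s}  = {p, r} ∪ {q, s}
  |family| = 7
Iteration 3. New:
  {t, u}  = {p, q, r, s}ᶜ
  |family| = 8
After Iteration 4 the family is unchanged; done.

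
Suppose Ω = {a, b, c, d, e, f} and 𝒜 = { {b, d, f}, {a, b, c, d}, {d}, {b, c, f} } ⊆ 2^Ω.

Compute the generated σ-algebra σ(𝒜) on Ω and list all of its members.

Begin from { {}, {d}, {b, c, f}, {b, d, f}, {a, b, c, d}, Ω } (that is, 𝒜 plus ∅ and Ω).
Pass 1: +6 →
  {e, f}  = ᶜ of {a, b, c, d}
  {a, c, e}  = ᶜ of {b, d, f}
  {a, d, e}  = ᶜ of {b, c, f}
  {b, c, d, f}  = {b, d, f} ∪ {b, c, f}
  {a, b, c, d, f}  = {b, d, f} ∪ {a, b, c, d}
  {a, b, c, e, f}  = ᶜ of {d}
  |family| = 12
Pass 2. New:
  {e}  = ᶜ of {a, b, c, d, f}
  {a, e}  = ᶜ of {b, c, d, f}
  {d, e, f}  = {e, f} ∪ {d}
  {a, c, d, e}  = {a, d, e} ∪ {a, c, e}
  {a, c, e, f}  = {e, f} ∪ {a, c, e}
  {a, d, e, f}  = {a, d, e} ∪ {e, f}
  {b, c, e, f}  = {e, f} ∪ {b, c, f}
  {b, d, e, f}  = {b, d, f} ∪ {e, f}
  {a, b, c, d, e}  = {a, d, e} ∪ {a, b, c, d}
  {a, b, d, e, f}  = {a, d, e} ∪ {b, d, f}
  {b, c, d, e, f}  = {e, f} ∪ {b, c, d, f}
  |family| = 23
Pass 3 (12 new):
  {a}  = ᶜ of {b, c, d, e, f}
  {c}  = ᶜ of {a, b, d, e, f}
  {f}  = ᶜ of {a, b, c, d, e}
  {a, c}  = ᶜ of {b, d, e, f}
  {a, d}  = ᶜ of {b, c, e, f}
  {b, c}  = ᶜ of {a, d, e, f}
  {b, d}  = ᶜ of {a, c, e, f}
  {b, f}  = ᶜ of {a, c, d, e}
  {d, e}  = {e} ∪ {d}
  {a, b, c}  = ᶜ of {d, e, f}
  {a, e, f}  = {e, f} ∪ {a, e}
  {a, c, d, e, f}  = {e, f} ∪ {a, c, d, e}
  |family| = 35
Pass 4 (24 new):
  {b}  = ᶜ of {a, c, d, e, f}
  {a, f}  = {a} ∪ {f}
  {c, d}  = {c} ∪ {d}
  {c, e}  = {e} ∪ {c}
  {c, f}  = {f} ∪ {c}
  {d, f}  = {f} ∪ {d}
  {a, b, d}  = {a} ∪ {b, d}
  {a, b, f}  = {a} ∪ {b, f}
  {a, c, d}  = {c} ∪ {a, d}
  {a, c, f}  = {f} ∪ {a, c}
  {a, d, f}  = {f} ∪ {a, d}
  {b, c, d}  = ᶜ of {a, e, f}
  {b, c, e}  = {e} ∪ {b, c}
  {b, d, e}  = {e} ∪ {b, d}
  {b, e, f}  = {e, f} ∪ {b, f}
  {c, d, e}  = {d, e} ∪ {c}
  {c, e, f}  = {e, f} ∪ {c}
  {a, b, c, e}  = {a, b, c} ∪ {a, c, e}
  {a, b, c, f}  = ᶜ of {d, e}
  {a, b, d, e}  = {a, d, e} ∪ {b, d}
  {a, b, d, f}  = {b, d, f} ∪ {a}
  {a, b, e, f}  = {b, f} ∪ {a, e}
  {b, c, d, e}  = {d, e} ∪ {b, c}
  {c, d, e, f}  = {c} ∪ {d, e, f}
  |family| = 59
Pass 5 (5 new):
  {a, b}  = ᶜ of {c, d, e, f}
  {b, e}  = {b} ∪ {e}
  {a, b, e}  = {b} ∪ {a, e}
  {c, d, f}  = {c, d} ∪ {d, f}
  {a, c, d, f}  = {c, d} ∪ {a, c, f}
  |family| = 64
Pass 6 adds nothing — fixpoint reached.

Therefore σ(𝒜) = { {}, {a}, {b}, {c}, {d}, {e}, {f}, {a, b}, {a, c}, {a, d}, {a, e}, {a, f}, {b, c}, {b, d}, {b, e}, {b, f}, {c, d}, {c, e}, {c, f}, {d, e}, {d, f}, {e, f}, {a, b, c}, {a, b, d}, {a, b, e}, {a, b, f}, {a, c, d}, {a, c, e}, {a, c, f}, {a, d, e}, {a, d, f}, {a, e, f}, {b, c, d}, {b, c, e}, {b, c, f}, {b, d, e}, {b, d, f}, {b, e, f}, {c, d, e}, {c, d, f}, {c, e, f}, {d, e, f}, {a, b, c, d}, {a, b, c, e}, {a, b, c, f}, {a, b, d, e}, {a, b, d, f}, {a, b, e, f}, {a, c, d, e}, {a, c, d, f}, {a, c, e, f}, {a, d, e, f}, {b, c, d, e}, {b, c, d, f}, {b, c, e, f}, {b, d, e, f}, {c, d, e, f}, {a, b, c, d, e}, {a, b, c, d, f}, {a, b, c, e, f}, {a, b, d, e, f}, {a, c, d, e, f}, {b, c, d, e, f}, Ω } (|σ(𝒜)| = 64).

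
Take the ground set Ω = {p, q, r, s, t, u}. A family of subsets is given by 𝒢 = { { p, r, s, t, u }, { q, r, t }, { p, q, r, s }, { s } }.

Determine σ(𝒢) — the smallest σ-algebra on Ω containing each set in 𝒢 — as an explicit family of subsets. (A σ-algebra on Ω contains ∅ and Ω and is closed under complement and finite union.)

σ(𝒢) = { {  }, { p }, { q }, { r }, { s }, { t }, { u }, { p, q }, { p, r }, { p, s }, { p, t }, { p, u }, { q, r }, { q, s }, { q, t }, { q, u }, { r, s }, { r, t }, { r, u }, { s, t }, { s, u }, { t, u }, { p, q, r }, { p, q, s }, { p, q, t }, { p, q, u }, { p, r, s }, { p, r, t }, { p, r, u }, { p, s, t }, { p, s, u }, { p, t, u }, { q, r, s }, { q, r, t }, { q, r, u }, { q, s, t }, { q, s, u }, { q, t, u }, { r, s, t }, { r, s, u }, { r, t, u }, { s, t, u }, { p, q, r, s }, { p, q, r, t }, { p, q, r, u }, { p, q, s, t }, { p, q, s, u }, { p, q, t, u }, { p, r, s, t }, { p, r, s, u }, { p, r, t, u }, { p, s, t, u }, { q, r, s, t }, { q, r, s, u }, { q, r, t, u }, { q, s, t, u }, { r, s, t, u }, { p, q, r, s, t }, { p, q, r, s, u }, { p, q, r, t, u }, { p, q, s, t, u }, { p, r, s, t, u }, { q, r, s, t, u }, Ω }

Working:
Initial family (6 sets): { {  }, { s }, { q, r, t }, { p, q, r, s }, { p, r, s, t, u }, Ω }.
Step 1 adds 6:
  { q }  = complement { p, r, s, t, u }
  { t, u }  = complement { p, q, r, s }
  { p, s, u }  = complement { q, r, t }
  { q, r, s, t }  = { q, r, t } ∪ { s }
  { p, q, r, s, t }  = { q, r, t } ∪ { p, q, r, s }
  { p, q, r, t, u }  = complement { s }
  [12 total]
Step 2. New:
  { u }  = complement { p, q, r, s, t }
  { p, u }  = complement { q, r, s, t }
  { q, s }  = { q } ∪ { s }
  { q, t, u }  = { t, u } ∪ { q }
  { s, t, u }  = { t, u } ∪ { s }
  { p, q, s, u }  = { q } ∪ { p, s, u }
  { p, s, t, u }  = { t, u } ∪ { p, s, u }
  { q, r, t, u }  = { t, u } ∪ { q, r, t }
  { p, q, r, s, u }  = { p, s, u } ∪ { p, q, r, s }
  { q, r, s, t, u }  = { t, u } ∪ { q, r, s, t }
  [22 total]
Step 3. New:
  { p }  = complement { q, r, s, t, u }
  { t }  = complement { p, q, r, s, u }
  { p, s }  = complement { q, r, t, u }
  { q, r }  = complement { p, s, t, u }
  { q, u }  = { q } ∪ { u }
  { r, t }  = complement { p, q, s, u }
  { s, u }  = { u } ∪ { s }
  { p, q, r }  = complement { s, t, u }
  { p, q, u }  = { p, u } ∪ { q }
  { p, r, s }  = complement { q, t, u }
  { p, t, u }  = { t, u } ∪ { p, u }
  { q, s, u }  = { q, s } ∪ { u }
  { p, q, t, u }  = { p, u } ∪ { q, t, u }
  { p, r, t, u }  = complement { q, s }
  { q, s, t, u }  = { t, u } ∪ { q, s }
  { p, q, s, t, u }  = { t, u } ∪ { p, q, s, u }
  [38 total]
Step 4 adds 21:
  { r }  = complement { p, q, s, t, u }
  { p, q }  = { q } ∪ { p }
  { p, r }  = complement { q, s, t, u }
  { p, t }  = { p } ∪ { t }
  { q, t }  = { q } ∪ { t }
  { r, s }  = complement { p, q, t, u }
  { s, t }  = { s } ∪ { t }
  { p, q, s }  = { q } ∪ { p, s }
  { p, r, t }  = complement { q, s, u }
  { p, s, t }  = { p, s } ∪ { t }
  { q, r, s }  = complement { p, t, u }
  { q, r, u }  = { q, u } ∪ { q, r }
  { q, s, t }  = { q, s } ∪ { t }
  { r, s, t }  = complement { p, q, u }
  { r, t, u }  = { r, t } ∪ { t, u }
  { p, q, r, t }  = complement { s, u }
  { p, q, r, u }  = { p, u } ∪ { p, q, r }
  { p, r, s, t }  = complement { q, u }
  { p, r, s, u }  = { p, u } ∪ { p, r, s }
  { q, r, s, u }  = { q, s, u } ∪ { q, r }
  { r, s, t, u }  = { r, t } ∪ { s, t, u }
  [59 total]
Step 5. New:
  { r, u }  = { u } ∪ { r }
  { p, q, t }  = { q, t } ∪ { p, t }
  { p, r, u }  = complement { q, s, t }
  { r, s, u }  = { r, s } ∪ { s, u }
  { p, q, s, t }  = { q, t } ∪ { p, s }
  [64 total]
After Step 6 the family is unchanged; done.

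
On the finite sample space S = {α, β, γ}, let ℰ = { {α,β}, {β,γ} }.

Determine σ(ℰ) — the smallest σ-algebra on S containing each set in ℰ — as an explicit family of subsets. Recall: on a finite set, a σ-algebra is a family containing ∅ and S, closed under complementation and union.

Seed the family with ℰ together with ∅ and S: { {}, {α,β}, {β,γ}, S }.
Round 1: +2 →
  {α}  = {β,γ}ᶜ
  {γ}  = {α,β}ᶜ
  — 6 sets.
Round 2 adds 1:
  {α,γ}  = {γ} ∪ {α}
  — 7 sets.
Round 3: 1 new —
  {β}  = {α,γ}ᶜ
  — 8 sets.
Round 4: already closed under ᶜ and ∪.

Hence σ(ℰ) has 8 members: { {}, {α}, {β}, {γ}, {α,β}, {α,γ}, {β,γ}, S }.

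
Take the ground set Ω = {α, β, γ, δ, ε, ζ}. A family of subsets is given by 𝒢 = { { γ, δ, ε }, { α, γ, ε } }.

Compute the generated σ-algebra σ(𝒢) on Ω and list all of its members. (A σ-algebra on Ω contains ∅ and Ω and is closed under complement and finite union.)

Answer: σ(𝒢) = { {  }, { α }, { δ }, { α, δ }, { β, ζ }, { γ, ε }, { α, β, ζ }, { α, γ, ε }, { β, δ, ζ }, { γ, δ, ε }, { α, β, δ, ζ }, { α, γ, δ, ε }, { β, γ, ε, ζ }, { α, β, γ, ε, ζ }, { β, γ, δ, ε, ζ }, Ω }

Trace:
Seed the family with 𝒢 together with ∅ and Ω: { {  }, { α, γ, ε }, { γ, δ, ε }, Ω }.
Round 1 (3 new):
  { α, β, ζ }  = ᶜ of { γ, δ, ε }
  { β, δ, ζ }  = ᶜ of { α, γ, ε }
  { α, γ, δ, ε }  = { α, γ, ε } ∪ { γ, δ, ε }
  |family| = 7
Round 2 adds 4:
  { β, ζ }  = ᶜ of { α, γ, δ, ε }
  { α, β, δ, ζ }  = { β, δ, ζ } ∪ { α, β, ζ }
  { α, β, γ, ε, ζ }  = { α, γ, ε } ∪ { α, β, ζ }
  { β, γ, δ, ε, ζ }  = { β, δ, ζ } ∪ { γ, δ, ε }
  |family| = 11
Round 3 (3 new):
  { α }  = ᶜ of { β, γ, δ, ε, ζ }
  { δ }  = ᶜ of { α, β, γ, ε, ζ }
  { γ, ε }  = ᶜ of { α, β, δ, ζ }
  |family| = 14
Round 4 adds 2:
  { α, δ }  = { α } ∪ { δ }
  { β, γ, ε, ζ }  = { γ, ε } ∪ { β, ζ }
  |family| = 16
Round 5: no new sets; the family is a σ-algebra.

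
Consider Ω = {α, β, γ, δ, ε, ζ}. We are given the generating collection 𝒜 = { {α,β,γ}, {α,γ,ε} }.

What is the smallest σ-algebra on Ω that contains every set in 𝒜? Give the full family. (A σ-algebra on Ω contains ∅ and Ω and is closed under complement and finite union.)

σ(𝒜) (16 sets): { {}, {β}, {ε}, {α,γ}, {β,ε}, {δ,ζ}, {α,β,γ}, {α,γ,ε}, {β,δ,ζ}, {δ,ε,ζ}, {α,β,γ,ε}, {α,γ,δ,ζ}, {β,δ,ε,ζ}, {α,β,γ,δ,ζ}, {α,γ,δ,ε,ζ}, Ω }

Check:
Start: 𝒜 ∪ {∅, Ω} = { {}, {α,β,γ}, {α,γ,ε}, Ω }.
Step 1 adds 3:
  {β,δ,ζ}  = complement {α,γ,ε}
  {δ,ε,ζ}  = complement {α,β,γ}
  {α,β,γ,ε}  = {α,γ,ε} ∪ {α,β,γ}
Step 2 (4 new):
  {δ,ζ}  = complement {α,β,γ,ε}
  {β,δ,ε,ζ}  = {β,δ,ζ} ∪ {δ,ε,ζ}
  {α,β,γ,δ,ζ}  = {β,δ,ζ} ∪ {α,β,γ}
  {α,γ,δ,ε,ζ}  = {α,γ,ε} ∪ {δ,ε,ζ}
Step 3: +3 →
  {β}  = complement {α,γ,δ,ε,ζ}
  {ε}  = complement {α,β,γ,δ,ζ}
  {α,γ}  = complement {β,δ,ε,ζ}
Step 4 adds 2:
  {β,ε}  = {β} ∪ {ε}
  {α,γ,δ,ζ}  = {α,γ} ∪ {δ,ζ}
Step 5: closed — nothing new.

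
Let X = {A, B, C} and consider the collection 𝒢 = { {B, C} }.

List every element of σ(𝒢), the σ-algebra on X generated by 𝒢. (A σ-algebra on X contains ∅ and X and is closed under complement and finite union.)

Take S₀ = 𝒢 ∪ {∅, X} = { {}, {B, C}, X }.
Iteration 1 (1 new):
  {A}  = ᶜ of {B, C}
  [4 total]
Iteration 2: stable.

Therefore σ(𝒢) = { {}, {A}, {B, C}, X } (|σ(𝒢)| = 4).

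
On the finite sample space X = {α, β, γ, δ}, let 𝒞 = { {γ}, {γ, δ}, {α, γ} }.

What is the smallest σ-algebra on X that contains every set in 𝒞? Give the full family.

Seed the family with 𝒞 together with ∅ and X: { ∅, {γ}, {α, γ}, {γ, δ}, X }.
Pass 1 (4 new):
  {α, β}  = X∖{γ, δ}
  {β, δ}  = X∖{α, γ}
  {α, β, δ}  = X∖{γ}
  {α, γ, δ}  = {γ, δ} ∪ {α, γ}
  |family| = 9
Pass 2. New:
  {β}  = X∖{α, γ, δ}
  {α, β, γ}  = {α, β} ∪ {γ}
  {β, γ, δ}  = {γ, δ} ∪ {β, δ}
  |family| = 12
Pass 3. New:
  {α}  = X∖{β, γ, δ}
  {δ}  = X∖{α, β, γ}
  {β, γ}  = {γ} ∪ {β}
  |family| = 15
Pass 4. New:
  {α, δ}  = X∖{β, γ}
  |family| = 16
Pass 5: stable.

Therefore σ(𝒞) = { ∅, {α}, {β}, {γ}, {δ}, {α, β}, {α, γ}, {α, δ}, {β, γ}, {β, δ}, {γ, δ}, {α, β, γ}, {α, β, δ}, {α, γ, δ}, {β, γ, δ}, X } (|σ(𝒞)| = 16).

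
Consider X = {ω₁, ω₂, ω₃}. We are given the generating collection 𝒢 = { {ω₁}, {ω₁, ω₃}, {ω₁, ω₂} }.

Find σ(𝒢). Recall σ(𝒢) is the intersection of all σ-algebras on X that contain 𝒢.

σ(𝒢) (8 sets): { ∅, {ω₁}, {ω₂}, {ω₃}, {ω₁, ω₂}, {ω₁, ω₃}, {ω₂, ω₃}, X }

Trace:
Take S₀ = 𝒢 ∪ {∅, X} = { ∅, {ω₁}, {ω₁, ω₂}, {ω₁, ω₃}, X }.
Round 1 (3 new):
  {ω₂}  = ᶜ of {ω₁, ω₃}
  {ω₃}  = ᶜ of {ω₁, ω₂}
  {ω₂, ω₃}  = ᶜ of {ω₁}
  (now 8)
Round 2 adds nothing — fixpoint reached.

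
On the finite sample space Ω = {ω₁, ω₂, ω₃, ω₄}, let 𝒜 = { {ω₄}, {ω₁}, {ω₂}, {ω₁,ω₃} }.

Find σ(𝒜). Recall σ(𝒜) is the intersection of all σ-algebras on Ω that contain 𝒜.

Begin from { ∅, {ω₁}, {ω₂}, {ω₄}, {ω₁,ω₃}, Ω } (that is, 𝒜 plus ∅ and Ω).
Pass 1 (6 new):
  {ω₁,ω₂}  = {ω₂} ∪ {ω₁}
  {ω₁,ω₄}  = {ω₄} ∪ {ω₁}
  {ω₂,ω₄}  = ᶜ of {ω₁,ω₃}
  {ω₁,ω₂,ω₃}  = ᶜ of {ω₄}
  {ω₁,ω₃,ω₄}  = ᶜ of {ω₂}
  {ω₂,ω₃,ω₄}  = ᶜ of {ω₁}
  [12 total]
Pass 2 (3 new):
  {ω₂,ω₃}  = ᶜ of {ω₁,ω₄}
  {ω₃,ω₄}  = ᶜ of {ω₁,ω₂}
  {ω₁,ω₂,ω₄}  = {ω₁,ω₂} ∪ {ω₁,ω₄}
  [15 total]
Pass 3: +1 →
  {ω₃}  = ᶜ of {ω₁,ω₂,ω₄}
  [16 total]
Pass 4: already closed under ᶜ and ∪.

|σ(𝒜)| = 16.  σ(𝒜) = { ∅, {ω₁}, {ω₂}, {ω₃}, {ω₄}, {ω₁,ω₂}, {ω₁,ω₃}, {ω₁,ω₄}, {ω₂,ω₃}, {ω₂,ω₄}, {ω₃,ω₄}, {ω₁,ω₂,ω₃}, {ω₁,ω₂,ω₄}, {ω₁,ω₃,ω₄}, {ω₂,ω₃,ω₄}, Ω }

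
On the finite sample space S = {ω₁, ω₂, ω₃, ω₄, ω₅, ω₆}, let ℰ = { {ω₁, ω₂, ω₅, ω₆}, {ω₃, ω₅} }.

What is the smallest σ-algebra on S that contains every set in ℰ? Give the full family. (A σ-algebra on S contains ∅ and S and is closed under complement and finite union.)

σ(ℰ) = { ∅, {ω₃}, {ω₄}, {ω₅}, {ω₃, ω₄}, {ω₃, ω₅}, {ω₄, ω₅}, {ω₁, ω₂, ω₆}, {ω₃, ω₄, ω₅}, {ω₁, ω₂, ω₃, ω₆}, {ω₁, ω₂, ω₄, ω₆}, {ω₁, ω₂, ω₅, ω₆}, {ω₁, ω₂, ω₃, ω₄, ω₆}, {ω₁, ω₂, ω₃, ω₅, ω₆}, {ω₁, ω₂, ω₄, ω₅, ω₆}, S }

Working:
Initial family (4 sets): { ∅, {ω₃, ω₅}, {ω₁, ω₂, ω₅, ω₆}, S }.
Round 1 adds 3:
  {ω₃, ω₄}  = ᶜ of {ω₁, ω₂, ω₅, ω₆}
  {ω₁, ω₂, ω₄, ω₆}  = ᶜ of {ω₃, ω₅}
  {ω₁, ω₂, ω₃, ω₅, ω₆}  = {ω₃, ω₅} ∪ {ω₁, ω₂, ω₅, ω₆}
  |family| = 7
Round 2: +4 →
  {ω₄}  = ᶜ of {ω₁, ω₂, ω₃, ω₅, ω₆}
  {ω₃, ω₄, ω₅}  = {ω₃, ω₄} ∪ {ω₃, ω₅}
  {ω₁, ω₂, ω₃, ω₄, ω₆}  = {ω₃, ω₄} ∪ {ω₁, ω₂, ω₄, ω₆}
  {ω₁, ω₂, ω₄, ω₅, ω₆}  = {ω₁, ω₂, ω₄, ω₆} ∪ {ω₁, ω₂, ω₅, ω₆}
  |family| = 11
Round 3 (3 new):
  {ω₃}  = ᶜ of {ω₁, ω₂, ω₄, ω₅, ω₆}
  {ω₅}  = ᶜ of {ω₁, ω₂, ω₃, ω₄, ω₆}
  {ω₁, ω₂, ω₆}  = ᶜ of {ω₃, ω₄, ω₅}
  |family| = 14
Round 4. New:
  {ω₄, ω₅}  = {ω₄} ∪ {ω₅}
  {ω₁, ω₂, ω₃, ω₆}  = {ω₃} ∪ {ω₁, ω₂, ω₆}
  |family| = 16
Round 5: stable.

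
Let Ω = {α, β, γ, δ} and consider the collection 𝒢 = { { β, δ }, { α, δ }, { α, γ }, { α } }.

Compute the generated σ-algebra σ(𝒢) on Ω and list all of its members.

Answer: σ(𝒢) = { ∅, { α }, { β }, { γ }, { δ }, { α, β }, { α, γ }, { α, δ }, { β, γ }, { β, δ }, { γ, δ }, { α, β, γ }, { α, β, δ }, { α, γ, δ }, { β, γ, δ }, Ω }

Trace:
Begin from { ∅, { α }, { α, γ }, { α, δ }, { β, δ }, Ω } (that is, 𝒢 plus ∅ and Ω).
Iteration 1 (4 new):
  { β, γ }  = Ω∖{ α, δ }
  { α, β, δ }  = { α, δ } ∪ { β, δ }
  { α, γ, δ }  = { α, δ } ∪ { α, γ }
  { β, γ, δ }  = Ω∖{ α }
  [10 total]
Iteration 2 adds 3:
  { β }  = Ω∖{ α, γ, δ }
  { γ }  = Ω∖{ α, β, δ }
  { α, β, γ }  = { β, γ } ∪ { α, γ }
  [13 total]
Iteration 3 (2 new):
  { δ }  = Ω∖{ α, β, γ }
  { α, β }  = { β } ∪ { α }
  [15 total]
Iteration 4 adds 1:
  { γ, δ }  = Ω∖{ α, β }
  [16 total]
Iteration 5: no new sets; the family is a σ-algebra.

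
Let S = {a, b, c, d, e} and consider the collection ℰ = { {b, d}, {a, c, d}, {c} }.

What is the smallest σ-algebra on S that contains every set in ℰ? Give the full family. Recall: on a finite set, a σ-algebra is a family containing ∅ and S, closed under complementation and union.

σ(ℰ) = { ∅, {a}, {b}, {c}, {d}, {e}, {a, b}, {a, c}, {a, d}, {a, e}, {b, c}, {b, d}, {b, e}, {c, d}, {c, e}, {d, e}, {a, b, c}, {a, b, d}, {a, b, e}, {a, c, d}, {a, c, e}, {a, d, e}, {b, c, d}, {b, c, e}, {b, d, e}, {c, d, e}, {a, b, c, d}, {a, b, c, e}, {a, b, d, e}, {a, c, d, e}, {b, c, d, e}, S }

Trace:
Begin from { ∅, {c}, {b, d}, {a, c, d}, S } (that is, ℰ plus ∅ and S).
Step 1: +5 →
  {b, e}  = complement {a, c, d}
  {a, c, e}  = complement {b, d}
  {b, c, d}  = {c} ∪ {b, d}
  {a, b, c, d}  = {a, c, d} ∪ {b, d}
  {a, b, d, e}  = complement {c}
  (now 10)
Step 2 adds 7:
  {e}  = complement {a, b, c, d}
  {a, e}  = complement {b, c, d}
  {b, c, e}  = {b, e} ∪ {c}
  {b, d, e}  = {b, e} ∪ {b, d}
  {a, b, c, e}  = {b, e} ∪ {a, c, e}
  {a, c, d, e}  = {a, c, e} ∪ {a, c, d}
  {b, c, d, e}  = {b, e} ∪ {b, c, d}
  (now 17)
Step 3: +7 →
  {a}  = complement {b, c, d, e}
  {b}  = complement {a, c, d, e}
  {d}  = complement {a, b, c, e}
  {a, c}  = complement {b, d, e}
  {a, d}  = complement {b, c, e}
  {c, e}  = {c} ∪ {e}
  {a, b, e}  = {b, e} ∪ {a, e}
  (now 24)
Step 4: 8 new —
  {a, b}  = {b} ∪ {a}
  {b, c}  = {b} ∪ {c}
  {c, d}  = complement {a, b, e}
  {d, e}  = {e} ∪ {d}
  {a, b, c}  = {b} ∪ {a, c}
  {a, b, d}  = complement {c, e}
  {a, d, e}  = {e} ∪ {a, d}
  {c, d, e}  = {d} ∪ {c, e}
  (now 32)
After Step 5 the family is unchanged; done.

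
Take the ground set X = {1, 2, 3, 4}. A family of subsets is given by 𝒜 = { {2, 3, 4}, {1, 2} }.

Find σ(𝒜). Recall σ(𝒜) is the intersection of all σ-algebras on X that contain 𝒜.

|σ(𝒜)| = 8.  σ(𝒜) = { {}, {1}, {2}, {1, 2}, {3, 4}, {1, 3, 4}, {2, 3, 4}, X }

Trace:
Initial family (4 sets): { {}, {1, 2}, {2, 3, 4}, X }.
Iteration 1 (2 new):
  {1}  = X∖{2, 3, 4}
  {3, 4}  = X∖{1, 2}
  — 6 sets.
Iteration 2. New:
  {1, 3, 4}  = {3, 4} ∪ {1}
  — 7 sets.
Iteration 3 adds 1:
  {2}  = X∖{1, 3, 4}
  — 8 sets.
Iteration 4: no new sets; the family is a σ-algebra.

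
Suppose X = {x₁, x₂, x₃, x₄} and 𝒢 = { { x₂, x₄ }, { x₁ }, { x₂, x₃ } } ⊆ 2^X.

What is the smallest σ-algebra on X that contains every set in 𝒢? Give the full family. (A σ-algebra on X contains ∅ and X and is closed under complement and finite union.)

Take S₀ = 𝒢 ∪ {∅, X} = { ∅, { x₁ }, { x₂, x₃ }, { x₂, x₄ }, X }.
Pass 1 adds 5:
  { x₁, x₃ }  = { x₂, x₄ }ᶜ
  { x₁, x₄ }  = { x₂, x₃ }ᶜ
  { x₁, x₂, x₃ }  = { x₂, x₃ } ∪ { x₁ }
  { x₁, x₂, x₄ }  = { x₂, x₄ } ∪ { x₁ }
  { x₂, x₃, x₄ }  = { x₁ }ᶜ
  (now 10)
Pass 2 (3 new):
  { x₃ }  = { x₁, x₂, x₄ }ᶜ
  { x₄ }  = { x₁, x₂, x₃ }ᶜ
  { x₁, x₃, x₄ }  = { x₁, x₄ } ∪ { x₁, x₃ }
  (now 13)
Pass 3 adds 2:
  { x₂ }  = { x₁, x₃, x₄ }ᶜ
  { x₃, x₄ }  = { x₃ } ∪ { x₄ }
  (now 15)
Pass 4 (1 new):
  { x₁, x₂ }  = { x₃, x₄ }ᶜ
  (now 16)
Pass 5: stable.

Therefore σ(𝒢) = { ∅, { x₁ }, { x₂ }, { x₃ }, { x₄ }, { x₁, x₂ }, { x₁, x₃ }, { x₁, x₄ }, { x₂, x₃ }, { x₂, x₄ }, { x₃, x₄ }, { x₁, x₂, x₃ }, { x₁, x₂, x₄ }, { x₁, x₃, x₄ }, { x₂, x₃, x₄ }, X } (|σ(𝒢)| = 16).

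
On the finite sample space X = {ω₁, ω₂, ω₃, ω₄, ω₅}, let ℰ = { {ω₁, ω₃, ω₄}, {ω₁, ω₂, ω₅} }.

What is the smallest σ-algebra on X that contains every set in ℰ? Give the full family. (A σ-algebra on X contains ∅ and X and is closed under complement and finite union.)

|σ(ℰ)| = 8.  σ(ℰ) = { ∅, {ω₁}, {ω₂, ω₅}, {ω₃, ω₄}, {ω₁, ω₂, ω₅}, {ω₁, ω₃, ω₄}, {ω₂, ω₃, ω₄, ω₅}, X }

Check:
Take S₀ = ℰ ∪ {∅, X} = { ∅, {ω₁, ω₂, ω₅}, {ω₁, ω₃, ω₄}, X }.
Pass 1: 2 new —
  {ω₂, ω₅}  = ᶜ of {ω₁, ω₃, ω₄}
  {ω₃, ω₄}  = ᶜ of {ω₁, ω₂, ω₅}
  |family| = 6
Pass 2 adds 1:
  {ω₂, ω₃, ω₄, ω₅}  = {ω₂, ω₅} ∪ {ω₃, ω₄}
  |family| = 7
Pass 3. New:
  {ω₁}  = ᶜ of {ω₂, ω₃, ω₄, ω₅}
  |family| = 8
After Pass 4 the family is unchanged; done.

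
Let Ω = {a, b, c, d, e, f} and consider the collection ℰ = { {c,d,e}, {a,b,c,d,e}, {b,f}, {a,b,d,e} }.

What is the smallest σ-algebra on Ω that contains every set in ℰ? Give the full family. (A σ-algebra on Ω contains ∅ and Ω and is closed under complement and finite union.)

σ(ℰ) = { ∅, {a}, {b}, {c}, {f}, {a,b}, {a,c}, {a,f}, {b,c}, {b,f}, {c,f}, {d,e}, {a,b,c}, {a,b,f}, {a,c,f}, {a,d,e}, {b,c,f}, {b,d,e}, {c,d,e}, {d,e,f}, {a,b,c,f}, {a,b,d,e}, {a,c,d,e}, {a,d,e,f}, {b,c,d,e}, {b,d,e,f}, {c,d,e,f}, {a,b,c,d,e}, {a,b,d,e,f}, {a,c,d,e,f}, {b,c,d,e,f}, Ω }

Check:
Take S₀ = ℰ ∪ {∅, Ω} = { ∅, {b,f}, {c,d,e}, {a,b,d,e}, {a,b,c,d,e}, Ω }.
Round 1: +6 →
  {f}  = complement {a,b,c,d,e}
  {c,f}  = complement {a,b,d,e}
  {a,b,f}  = complement {c,d,e}
  {a,c,d,e}  = complement {b,f}
  {a,b,d,e,f}  = {b,f} ∪ {a,b,d,e}
  {b,c,d,e,f}  = {c,d,e} ∪ {b,f}
  — 12 sets.
Round 2 (6 new):
  {a}  = complement {b,c,d,e,f}
  {c}  = complement {a,b,d,e,f}
  {b,c,f}  = {b,f} ∪ {c,f}
  {a,b,c,f}  = {c,f} ∪ {a,b,f}
  {c,d,e,f}  = {c,d,e} ∪ {f}
  {a,c,d,e,f}  = {f} ∪ {a,c,d,e}
  — 18 sets.
Round 3 (7 new):
  {b}  = complement {a,c,d,e,f}
  {a,b}  = complement {c,d,e,f}
  {a,c}  = {c} ∪ {a}
  {a,f}  = {f} ∪ {a}
  {d,e}  = complement {a,b,c,f}
  {a,c,f}  = {c,f} ∪ {a}
  {a,d,e}  = complement {b,c,f}
  — 25 sets.
Round 4 (7 new):
  {b,c}  = {b} ∪ {c}
  {a,b,c}  = {a,b} ∪ {c}
  {b,d,e}  = complement {a,c,f}
  {d,e,f}  = {f} ∪ {d,e}
  {a,d,e,f}  = {a,d,e} ∪ {a,f}
  {b,c,d,e}  = complement {a,f}
  {b,d,e,f}  = complement {a,c}
  — 32 sets.
Round 5 adds nothing — fixpoint reached.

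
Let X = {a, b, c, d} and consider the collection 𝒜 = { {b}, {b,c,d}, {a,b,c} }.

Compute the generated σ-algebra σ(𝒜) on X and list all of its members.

Take S₀ = 𝒜 ∪ {∅, X} = { {}, {b}, {a,b,c}, {b,c,d}, X }.
Pass 1: +3 →
  {a}  = X∖{b,c,d}
  {d}  = X∖{a,b,c}
  {a,c,d}  = X∖{b}
  (now 8)
Pass 2 (3 new):
  {a,b}  = {b} ∪ {a}
  {a,d}  = {d} ∪ {a}
  {b,d}  = {d} ∪ {b}
  (now 11)
Pass 3 (4 new):
  {a,c}  = X∖{b,d}
  {b,c}  = X∖{a,d}
  {c,d}  = X∖{a,b}
  {a,b,d}  = {a,d} ∪ {a,b}
  (now 15)
Pass 4: 1 new —
  {c}  = X∖{a,b,d}
  (now 16)
Pass 5: stable.

Therefore σ(𝒜) = { {}, {a}, {b}, {c}, {d}, {a,b}, {a,c}, {a,d}, {b,c}, {b,d}, {c,d}, {a,b,c}, {a,b,d}, {a,c,d}, {b,c,d}, X } (|σ(𝒜)| = 16).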